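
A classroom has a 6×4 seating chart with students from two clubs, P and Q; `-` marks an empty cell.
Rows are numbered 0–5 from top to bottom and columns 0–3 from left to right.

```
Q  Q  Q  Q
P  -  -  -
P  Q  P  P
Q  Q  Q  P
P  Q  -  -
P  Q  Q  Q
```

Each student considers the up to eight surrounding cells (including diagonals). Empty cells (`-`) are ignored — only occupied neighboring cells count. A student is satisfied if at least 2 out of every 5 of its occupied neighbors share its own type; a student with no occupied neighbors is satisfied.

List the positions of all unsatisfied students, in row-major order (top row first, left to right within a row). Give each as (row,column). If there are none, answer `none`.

(0,0)Q 1/2 ✓
(0,1)Q 2/3 ✓
(0,2)Q 2/2 ✓
(0,3)Q 1/1 ✓
(1,0)P 1/4 ✗
(2,0)P 1/4 ✗
(2,1)Q 3/6 ✓
(2,2)P 2/5 ✓
(2,3)P 2/3 ✓
(3,0)Q 3/5 ✓
(3,1)Q 4/7 ✓
(3,2)Q 3/6 ✓
(3,3)P 2/3 ✓
(4,0)P 1/5 ✗
(4,1)Q 5/7 ✓
(5,0)P 1/3 ✗
(5,1)Q 2/4 ✓
(5,2)Q 3/3 ✓
(5,3)Q 1/1 ✓

(1,0), (2,0), (4,0), (5,0)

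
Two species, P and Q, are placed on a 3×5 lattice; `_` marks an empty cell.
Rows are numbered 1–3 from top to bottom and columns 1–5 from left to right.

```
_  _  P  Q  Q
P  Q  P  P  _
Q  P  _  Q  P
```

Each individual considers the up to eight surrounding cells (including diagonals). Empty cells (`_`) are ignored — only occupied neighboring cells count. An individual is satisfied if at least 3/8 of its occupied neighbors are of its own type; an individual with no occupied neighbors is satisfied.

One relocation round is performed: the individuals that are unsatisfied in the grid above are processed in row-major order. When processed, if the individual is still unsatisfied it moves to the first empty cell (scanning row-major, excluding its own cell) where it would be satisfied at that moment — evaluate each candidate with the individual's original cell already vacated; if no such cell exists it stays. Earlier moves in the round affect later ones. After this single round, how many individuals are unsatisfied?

2

Initially unsatisfied (in order): (1,4), (2,1), (2,2), (3,1), (3,4).
  (1,4) → (1,1).
  (2,1) → (1,2).
  (2,2) → (2,1).
  (3,1): now satisfied by earlier moves; stays.
  (3,4) → (2,2).
Resulting grid:
Q P P _ Q
Q Q P P _
Q P _ _ P
Unsatisfied now: (1,5), (3,2).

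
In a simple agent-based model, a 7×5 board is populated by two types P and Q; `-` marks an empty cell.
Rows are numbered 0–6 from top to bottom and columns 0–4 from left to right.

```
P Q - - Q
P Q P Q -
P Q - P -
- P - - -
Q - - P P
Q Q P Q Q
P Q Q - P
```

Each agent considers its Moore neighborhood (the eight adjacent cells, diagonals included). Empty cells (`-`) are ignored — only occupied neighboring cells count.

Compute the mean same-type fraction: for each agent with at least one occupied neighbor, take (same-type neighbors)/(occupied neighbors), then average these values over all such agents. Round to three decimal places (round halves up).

0.410

Row 0: (0,0)P 1/3 · (0,1)Q 1/4 · (0,4)Q 1/1
Row 1: (1,0)P 2/5 · (1,1)Q 2/6 · (1,2)P 1/5 · (1,3)Q 1/3
Row 2: (2,0)P 2/4 · (2,1)Q 1/5 · (2,3)P 1/2
Row 3: (3,1)P 1/3
Row 4: (4,0)Q 2/3 · (4,3)P 2/4 · (4,4)P 1/3
Row 5: (5,0)Q 3/4 · (5,1)Q 4/6 · (5,2)P 1/5 · (5,3)Q 2/6 · (5,4)Q 1/4
Row 6: (6,0)P 0/3 · (6,1)Q 3/5 · (6,2)Q 3/4 · (6,4)P 0/2
Sum over 23 agents: 1/3 + 1/4 + 1/1 + 2/5 + 2/6 + 1/5 + 1/3 + 2/4 + 1/5 + 1/2 + 1/3 + 2/3 + 2/4 + 1/3 + 3/4 + 4/6 + 1/5 + 2/6 + 1/4 + 0/3 + 3/5 + 3/4 + 0/2 = 283/30; mean = 283/30 ÷ 23 = 283/690 = 0.410144… → 0.410.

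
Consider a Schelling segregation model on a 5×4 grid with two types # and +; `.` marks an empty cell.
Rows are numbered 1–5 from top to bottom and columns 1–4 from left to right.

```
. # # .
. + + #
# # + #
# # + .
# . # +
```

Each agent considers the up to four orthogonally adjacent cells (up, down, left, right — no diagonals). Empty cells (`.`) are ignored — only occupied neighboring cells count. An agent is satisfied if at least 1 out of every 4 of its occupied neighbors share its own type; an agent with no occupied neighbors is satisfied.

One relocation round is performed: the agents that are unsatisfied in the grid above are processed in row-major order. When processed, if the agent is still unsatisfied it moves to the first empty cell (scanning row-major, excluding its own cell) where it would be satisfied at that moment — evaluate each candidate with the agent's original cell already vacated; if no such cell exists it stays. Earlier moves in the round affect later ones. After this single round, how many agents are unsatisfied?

Initially unsatisfied (in order): (5,3), (5,4).
  (5,3) → (1,1).
  (5,4): now satisfied by earlier moves; stays.
Resulting grid:
# # # .
. + + #
# # + #
# # + .
# . . +
All satisfied now.

0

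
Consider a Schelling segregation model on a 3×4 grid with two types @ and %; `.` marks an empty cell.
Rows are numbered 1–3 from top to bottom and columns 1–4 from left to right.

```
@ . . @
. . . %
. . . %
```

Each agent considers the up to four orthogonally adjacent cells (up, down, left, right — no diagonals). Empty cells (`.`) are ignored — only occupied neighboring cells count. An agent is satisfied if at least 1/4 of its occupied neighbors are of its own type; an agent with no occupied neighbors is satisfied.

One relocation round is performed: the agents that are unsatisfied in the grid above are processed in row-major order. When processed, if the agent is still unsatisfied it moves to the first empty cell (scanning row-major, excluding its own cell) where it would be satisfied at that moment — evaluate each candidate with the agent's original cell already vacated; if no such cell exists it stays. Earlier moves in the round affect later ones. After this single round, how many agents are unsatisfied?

Initially unsatisfied (in order): (1,4).
  (1,4) → (1,2).
Resulting grid:
@ @ . .
. . . %
. . . %
All satisfied now.

0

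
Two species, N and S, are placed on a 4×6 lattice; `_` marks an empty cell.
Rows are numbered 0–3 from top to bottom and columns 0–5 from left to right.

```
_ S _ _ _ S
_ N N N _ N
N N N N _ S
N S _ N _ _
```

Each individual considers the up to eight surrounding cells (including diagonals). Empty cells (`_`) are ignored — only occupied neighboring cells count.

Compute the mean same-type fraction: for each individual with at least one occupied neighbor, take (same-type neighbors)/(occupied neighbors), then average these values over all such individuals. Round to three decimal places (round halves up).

0.553

(0,1)S 0/2
(0,5)S 0/1
(1,1)N 4/5
(1,2)N 5/6
(1,3)N 3/3
(1,5)N 0/2
(2,0)N 3/4
(2,1)N 5/6
(2,2)N 6/7
(2,3)N 4/4
(2,5)S 0/1
(3,0)N 2/3
(3,1)S 0/4
(3,3)N 2/2
Sum over 14 individuals: 0/2 + 0/1 + 4/5 + 5/6 + 3/3 + 0/2 + 3/4 + 5/6 + 6/7 + 4/4 + 0/1 + 2/3 + 0/4 + 2/2 = 3251/420; mean = 3251/420 ÷ 14 = 3251/5880 = 0.552891… → 0.553.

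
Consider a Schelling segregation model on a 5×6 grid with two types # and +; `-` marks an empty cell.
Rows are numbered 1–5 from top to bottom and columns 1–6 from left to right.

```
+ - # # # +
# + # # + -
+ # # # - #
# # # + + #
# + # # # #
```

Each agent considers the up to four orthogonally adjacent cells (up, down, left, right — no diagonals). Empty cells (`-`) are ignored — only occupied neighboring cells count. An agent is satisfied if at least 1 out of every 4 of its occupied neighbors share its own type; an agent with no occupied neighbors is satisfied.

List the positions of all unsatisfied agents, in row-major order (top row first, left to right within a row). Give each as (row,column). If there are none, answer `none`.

(1,1), (1,6), (2,1), (2,2), (2,5), (3,1), (5,2)

(1,1)+ 0/1 not
(1,3)# 2/2 satisfied
(1,4)# 3/3 satisfied
(1,5)# 1/3 satisfied
(1,6)+ 0/1 not
(2,1)# 0/3 not
(2,2)+ 0/3 not
(2,3)# 3/4 satisfied
(2,4)# 3/4 satisfied
(2,5)+ 0/2 not
(3,1)+ 0/3 not
(3,2)# 2/4 satisfied
(3,3)# 4/4 satisfied
(3,4)# 2/3 satisfied
(3,6)# 1/1 satisfied
(4,1)# 2/3 satisfied
(4,2)# 3/4 satisfied
(4,3)# 3/4 satisfied
(4,4)+ 1/4 satisfied
(4,5)+ 1/3 satisfied
(4,6)# 2/3 satisfied
(5,1)# 1/2 satisfied
(5,2)+ 0/3 not
(5,3)# 2/3 satisfied
(5,4)# 2/3 satisfied
(5,5)# 2/3 satisfied
(5,6)# 2/2 satisfied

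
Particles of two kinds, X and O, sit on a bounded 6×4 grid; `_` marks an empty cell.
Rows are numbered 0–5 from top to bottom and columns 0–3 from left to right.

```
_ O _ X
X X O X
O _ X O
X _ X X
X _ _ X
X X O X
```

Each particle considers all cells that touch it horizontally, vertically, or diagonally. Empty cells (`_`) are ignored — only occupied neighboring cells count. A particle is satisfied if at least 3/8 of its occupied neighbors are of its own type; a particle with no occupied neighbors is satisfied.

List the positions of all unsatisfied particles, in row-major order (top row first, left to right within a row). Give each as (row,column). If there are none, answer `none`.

(0,1)O 1/3 not
(0,3)X 1/2 satisfied
(1,0)X 1/3 not
(1,1)X 2/5 satisfied
(1,2)O 2/6 not
(1,3)X 2/4 satisfied
(2,0)O 0/3 not
(2,2)X 4/6 satisfied
(2,3)O 1/5 not
(3,0)X 1/2 satisfied
(3,2)X 3/4 satisfied
(3,3)X 3/4 satisfied
(4,0)X 3/3 satisfied
(4,3)X 3/4 satisfied
(5,0)X 2/2 satisfied
(5,1)X 2/3 satisfied
(5,2)O 0/3 not
(5,3)X 1/2 satisfied

(0,1), (1,0), (1,2), (2,0), (2,3), (5,2)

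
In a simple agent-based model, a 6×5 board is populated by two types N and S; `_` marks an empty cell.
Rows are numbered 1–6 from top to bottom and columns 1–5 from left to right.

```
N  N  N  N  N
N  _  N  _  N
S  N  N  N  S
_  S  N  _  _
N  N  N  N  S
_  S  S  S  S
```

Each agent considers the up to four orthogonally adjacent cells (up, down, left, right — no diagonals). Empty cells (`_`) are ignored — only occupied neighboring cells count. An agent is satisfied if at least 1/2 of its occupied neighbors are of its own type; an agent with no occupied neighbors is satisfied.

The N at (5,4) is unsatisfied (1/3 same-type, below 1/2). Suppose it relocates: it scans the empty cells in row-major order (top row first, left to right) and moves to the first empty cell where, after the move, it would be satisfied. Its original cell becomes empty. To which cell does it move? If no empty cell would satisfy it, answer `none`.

Vacating (5,4). Empty cells in order:
  (2,2): 4/4 same-type → satisfied — stop here.

(2,2)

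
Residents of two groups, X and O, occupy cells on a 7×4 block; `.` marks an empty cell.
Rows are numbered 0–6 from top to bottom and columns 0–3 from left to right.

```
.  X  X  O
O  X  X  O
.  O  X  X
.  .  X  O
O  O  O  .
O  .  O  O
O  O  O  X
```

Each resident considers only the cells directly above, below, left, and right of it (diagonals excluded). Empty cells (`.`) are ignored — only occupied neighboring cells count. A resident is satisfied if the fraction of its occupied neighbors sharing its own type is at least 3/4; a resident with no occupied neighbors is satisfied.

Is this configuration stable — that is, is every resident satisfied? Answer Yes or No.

Row 0: (0,1)X 2/2 ok · (0,2)X 2/3 unhappy · (0,3)O 1/2 unhappy
Row 1: (1,0)O 0/1 unhappy · (1,1)X 2/4 unhappy · (1,2)X 3/4 ok · (1,3)O 1/3 unhappy
Row 2: (2,1)O 0/2 unhappy · (2,2)X 3/4 ok · (2,3)X 1/3 unhappy
Row 3: (3,2)X 1/3 unhappy · (3,3)O 0/2 unhappy
Row 4: (4,0)O 2/2 ok · (4,1)O 2/2 ok · (4,2)O 2/3 unhappy
Row 5: (5,0)O 2/2 ok · (5,2)O 3/3 ok · (5,3)O 1/2 unhappy
Row 6: (6,0)O 2/2 ok · (6,1)O 2/2 ok · (6,2)O 2/3 unhappy · (6,3)X 0/2 unhappy
For instance (0,2) has only 2/3 same-type neighbors, below 3/4.

No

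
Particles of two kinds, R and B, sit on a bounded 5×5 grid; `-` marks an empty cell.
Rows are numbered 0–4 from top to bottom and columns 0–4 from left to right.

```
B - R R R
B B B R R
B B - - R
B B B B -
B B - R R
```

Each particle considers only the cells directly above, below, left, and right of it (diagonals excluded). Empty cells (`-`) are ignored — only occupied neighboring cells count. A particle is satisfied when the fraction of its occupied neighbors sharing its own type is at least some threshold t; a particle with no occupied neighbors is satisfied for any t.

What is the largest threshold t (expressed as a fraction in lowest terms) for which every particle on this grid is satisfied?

Row 0: (0,0)B 1/1 · (0,2)R 1/2 · (0,3)R 3/3 · (0,4)R 2/2
Row 1: (1,0)B 3/3 · (1,1)B 3/3 · (1,2)B 1/3 · (1,3)R 2/3 · (1,4)R 3/3
Row 2: (2,0)B 3/3 · (2,1)B 3/3 · (2,4)R 1/1
Row 3: (3,0)B 3/3 · (3,1)B 4/4 · (3,2)B 2/2 · (3,3)B 1/2
Row 4: (4,0)B 2/2 · (4,1)B 2/2 · (4,3)R 1/2 · (4,4)R 1/1
The smallest same-type fraction is 1/3 at (1,2), which reduces to 1/3. Any threshold above that leaves this particle unsatisfied.

1/3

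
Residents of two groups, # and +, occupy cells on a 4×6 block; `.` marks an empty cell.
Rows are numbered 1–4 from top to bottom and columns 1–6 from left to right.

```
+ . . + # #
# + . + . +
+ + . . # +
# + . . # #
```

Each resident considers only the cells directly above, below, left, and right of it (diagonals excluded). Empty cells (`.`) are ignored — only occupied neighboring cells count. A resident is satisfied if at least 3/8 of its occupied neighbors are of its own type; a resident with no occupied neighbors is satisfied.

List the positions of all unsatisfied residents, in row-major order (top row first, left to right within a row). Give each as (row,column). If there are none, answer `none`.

(1,1), (2,1), (3,1), (3,6), (4,1)

(1,1)+ 0/1 not
(1,4)+ 1/2 satisfied
(1,5)# 1/2 satisfied
(1,6)# 1/2 satisfied
(2,1)# 0/3 not
(2,2)+ 1/2 satisfied
(2,4)+ 1/1 satisfied
(2,6)+ 1/2 satisfied
(3,1)+ 1/3 not
(3,2)+ 3/3 satisfied
(3,5)# 1/2 satisfied
(3,6)+ 1/3 not
(4,1)# 0/2 not
(4,2)+ 1/2 satisfied
(4,5)# 2/2 satisfied
(4,6)# 1/2 satisfied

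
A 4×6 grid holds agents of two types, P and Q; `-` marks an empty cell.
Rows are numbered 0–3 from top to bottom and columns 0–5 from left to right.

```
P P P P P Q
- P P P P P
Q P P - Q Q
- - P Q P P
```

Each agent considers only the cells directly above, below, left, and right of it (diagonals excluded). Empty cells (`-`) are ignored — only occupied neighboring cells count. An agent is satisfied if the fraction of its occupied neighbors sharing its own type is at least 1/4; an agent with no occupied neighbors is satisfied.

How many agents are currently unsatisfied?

3

Row 0: (0,0)P 1/1 satisfied · (0,1)P 3/3 satisfied · (0,2)P 3/3 satisfied · (0,3)P 3/3 satisfied · (0,4)P 2/3 satisfied · (0,5)Q 0/2 not
Row 1: (1,1)P 3/3 satisfied · (1,2)P 4/4 satisfied · (1,3)P 3/3 satisfied · (1,4)P 3/4 satisfied · (1,5)P 1/3 satisfied
Row 2: (2,0)Q 0/1 not · (2,1)P 2/3 satisfied · (2,2)P 3/3 satisfied · (2,4)Q 1/3 satisfied · (2,5)Q 1/3 satisfied
Row 3: (3,2)P 1/2 satisfied · (3,3)Q 0/2 not · (3,4)P 1/3 satisfied · (3,5)P 1/2 satisfied
Unsatisfied: (0,5), (2,0), (3,3) — 3 in total.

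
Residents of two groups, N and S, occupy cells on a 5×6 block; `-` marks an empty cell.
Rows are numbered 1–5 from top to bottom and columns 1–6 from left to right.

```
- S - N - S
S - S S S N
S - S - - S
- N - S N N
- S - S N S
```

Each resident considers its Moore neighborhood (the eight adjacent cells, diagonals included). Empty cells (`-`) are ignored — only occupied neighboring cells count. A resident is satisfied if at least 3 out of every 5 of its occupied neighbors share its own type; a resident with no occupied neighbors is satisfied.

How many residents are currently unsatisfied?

13

Row 1: (1,2)S 2/2 ok · (1,4)N 0/3 unhappy · (1,6)S 1/2 unhappy
Row 2: (2,1)S 2/2 ok · (2,3)S 3/4 ok · (2,4)S 3/4 ok · (2,5)S 3/5 ok · (2,6)N 0/3 unhappy
Row 3: (3,1)S 1/2 unhappy · (3,3)S 3/4 ok · (3,6)S 1/4 unhappy
Row 4: (4,2)N 0/3 unhappy · (4,4)S 2/4 unhappy · (4,5)N 2/6 unhappy · (4,6)N 2/4 unhappy
Row 5: (5,2)S 0/1 unhappy · (5,4)S 1/3 unhappy · (5,5)N 2/5 unhappy · (5,6)S 0/3 unhappy
Unsatisfied: (1,4), (1,6), (2,6), (3,1), (3,6), (4,2), (4,4), (4,5), (4,6), (5,2), (5,4), (5,5), (5,6) — 13 in total.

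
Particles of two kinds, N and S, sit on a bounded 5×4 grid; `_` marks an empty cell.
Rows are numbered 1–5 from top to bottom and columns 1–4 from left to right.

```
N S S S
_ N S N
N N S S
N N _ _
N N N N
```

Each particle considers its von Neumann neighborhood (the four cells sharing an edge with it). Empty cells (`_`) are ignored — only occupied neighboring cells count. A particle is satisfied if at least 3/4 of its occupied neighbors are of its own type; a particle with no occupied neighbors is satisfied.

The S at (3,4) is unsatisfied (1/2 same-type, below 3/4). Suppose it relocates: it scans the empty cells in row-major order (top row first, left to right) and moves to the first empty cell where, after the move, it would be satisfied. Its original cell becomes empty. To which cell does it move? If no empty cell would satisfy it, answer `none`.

Vacating (3,4). Empty cells in order:
  (2,1): 0/3 same-type → still unsatisfied.
  (4,3): 1/3 same-type → still unsatisfied.
  (4,4): 0/1 same-type → still unsatisfied.

none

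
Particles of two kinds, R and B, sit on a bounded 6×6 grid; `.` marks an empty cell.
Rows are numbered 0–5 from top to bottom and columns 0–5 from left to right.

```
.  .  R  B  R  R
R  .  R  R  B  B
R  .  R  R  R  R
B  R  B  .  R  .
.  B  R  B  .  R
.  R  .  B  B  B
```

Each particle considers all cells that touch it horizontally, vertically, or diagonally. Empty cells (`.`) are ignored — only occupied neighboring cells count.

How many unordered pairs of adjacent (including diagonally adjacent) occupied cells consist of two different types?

28

Scan each occupied cell's neighbors to the right and below (and the two forward diagonals) so each pair is counted once.
From row 0: 8 unlike of 13 pairs (running 8/13).
From row 1: 6 unlike of 14 pairs (running 14/27).
From row 2: 3 unlike of 11 pairs (running 17/38).
From row 3: 5 unlike of 10 pairs (running 22/48).
From row 4: 6 unlike of 9 pairs (running 28/57).
From row 5: 0 unlike of 2 pairs (running 28/59).
Total adjacent occupied pairs: 59; unlike-type pairs: 28.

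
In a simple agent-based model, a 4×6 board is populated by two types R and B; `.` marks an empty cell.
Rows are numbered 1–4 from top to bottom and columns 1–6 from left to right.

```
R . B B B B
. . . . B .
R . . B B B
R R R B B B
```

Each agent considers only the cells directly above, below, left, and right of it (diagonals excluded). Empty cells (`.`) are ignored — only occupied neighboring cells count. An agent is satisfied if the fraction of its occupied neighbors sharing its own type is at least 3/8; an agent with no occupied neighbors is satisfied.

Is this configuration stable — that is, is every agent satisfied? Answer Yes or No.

Yes

Row 1: (1,1)R 0/0 ✓ · (1,3)B 1/1 ✓ · (1,4)B 2/2 ✓ · (1,5)B 3/3 ✓ · (1,6)B 1/1 ✓
Row 2: (2,5)B 2/2 ✓
Row 3: (3,1)R 1/1 ✓ · (3,4)B 2/2 ✓ · (3,5)B 4/4 ✓ · (3,6)B 2/2 ✓
Row 4: (4,1)R 2/2 ✓ · (4,2)R 2/2 ✓ · (4,3)R 1/2 ✓ · (4,4)B 2/3 ✓ · (4,5)B 3/3 ✓ · (4,6)B 2/2 ✓
All meet the threshold, so the configuration is stable.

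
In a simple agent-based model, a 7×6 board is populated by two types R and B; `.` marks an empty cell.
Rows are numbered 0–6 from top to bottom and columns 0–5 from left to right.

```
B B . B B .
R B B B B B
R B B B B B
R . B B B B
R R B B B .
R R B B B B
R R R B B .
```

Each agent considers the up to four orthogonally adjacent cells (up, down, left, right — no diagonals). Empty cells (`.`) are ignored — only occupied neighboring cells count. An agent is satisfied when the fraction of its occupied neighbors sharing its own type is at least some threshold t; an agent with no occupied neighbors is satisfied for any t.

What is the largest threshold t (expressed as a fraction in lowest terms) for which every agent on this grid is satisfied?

(0,0)B 1/2
(0,1)B 2/2
(0,3)B 2/2
(0,4)B 2/2
(1,0)R 1/3
(1,1)B 3/4
(1,2)B 3/3
(1,3)B 4/4
(1,4)B 4/4
(1,5)B 2/2
(2,0)R 2/3
(2,1)B 2/3
(2,2)B 4/4
(2,3)B 4/4
(2,4)B 4/4
(2,5)B 3/3
(3,0)R 2/2
(3,2)B 3/3
(3,3)B 4/4
(3,4)B 4/4
(3,5)B 2/2
(4,0)R 3/3
(4,1)R 2/3
(4,2)B 3/4
(4,3)B 4/4
(4,4)B 3/3
(5,0)R 3/3
(5,1)R 3/4
(5,2)B 2/4
(5,3)B 4/4
(5,4)B 4/4
(5,5)B 1/1
(6,0)R 2/2
(6,1)R 3/3
(6,2)R 1/3
(6,3)B 2/3
(6,4)B 2/2
The smallest same-type fraction is 1/3 at (1,0), which reduces to 1/3. Any threshold above that leaves this agent unsatisfied.

1/3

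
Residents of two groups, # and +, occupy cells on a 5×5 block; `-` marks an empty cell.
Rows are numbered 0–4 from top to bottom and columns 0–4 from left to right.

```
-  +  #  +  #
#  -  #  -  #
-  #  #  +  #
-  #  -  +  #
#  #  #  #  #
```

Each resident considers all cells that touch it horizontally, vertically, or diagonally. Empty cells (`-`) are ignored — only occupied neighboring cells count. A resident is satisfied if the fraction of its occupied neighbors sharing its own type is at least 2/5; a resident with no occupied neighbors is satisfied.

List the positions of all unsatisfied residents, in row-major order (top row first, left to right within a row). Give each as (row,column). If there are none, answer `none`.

(0,1), (0,2), (0,3), (2,3), (3,3)

(0,1)+ 0/3 not
(0,2)# 1/3 not
(0,3)+ 0/4 not
(0,4)# 1/2 satisfied
(1,0)# 1/2 satisfied
(1,2)# 3/6 satisfied
(1,4)# 2/4 satisfied
(2,1)# 4/4 satisfied
(2,2)# 3/5 satisfied
(2,3)+ 1/6 not
(2,4)# 2/4 satisfied
(3,1)# 5/5 satisfied
(3,3)+ 1/7 not
(3,4)# 3/5 satisfied
(4,0)# 2/2 satisfied
(4,1)# 3/3 satisfied
(4,2)# 3/4 satisfied
(4,3)# 3/4 satisfied
(4,4)# 2/3 satisfied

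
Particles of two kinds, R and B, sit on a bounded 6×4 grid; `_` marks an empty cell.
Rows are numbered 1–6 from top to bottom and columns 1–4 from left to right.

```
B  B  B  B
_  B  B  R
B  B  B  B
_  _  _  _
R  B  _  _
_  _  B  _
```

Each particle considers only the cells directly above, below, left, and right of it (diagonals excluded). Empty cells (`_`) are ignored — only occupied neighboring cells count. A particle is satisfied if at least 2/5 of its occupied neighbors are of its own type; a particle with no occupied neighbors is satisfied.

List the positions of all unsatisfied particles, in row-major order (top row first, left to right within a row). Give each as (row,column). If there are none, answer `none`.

(2,4), (5,1), (5,2)

(1,1)B 1/1 satisfied
(1,2)B 3/3 satisfied
(1,3)B 3/3 satisfied
(1,4)B 1/2 satisfied
(2,2)B 3/3 satisfied
(2,3)B 3/4 satisfied
(2,4)R 0/3 not
(3,1)B 1/1 satisfied
(3,2)B 3/3 satisfied
(3,3)B 3/3 satisfied
(3,4)B 1/2 satisfied
(5,1)R 0/1 not
(5,2)B 0/1 not
(6,3)B 0/0 satisfied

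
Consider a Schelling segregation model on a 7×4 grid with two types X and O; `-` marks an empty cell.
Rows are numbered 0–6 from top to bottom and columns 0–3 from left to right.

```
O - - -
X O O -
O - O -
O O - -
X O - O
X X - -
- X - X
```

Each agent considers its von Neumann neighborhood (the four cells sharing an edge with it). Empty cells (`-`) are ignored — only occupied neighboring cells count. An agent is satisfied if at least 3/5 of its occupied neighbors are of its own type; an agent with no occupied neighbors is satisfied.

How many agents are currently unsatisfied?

6

(0,0)O 0/1 unhappy
(1,0)X 0/3 unhappy
(1,1)O 1/2 unhappy
(1,2)O 2/2 ok
(2,0)O 1/2 unhappy
(2,2)O 1/1 ok
(3,0)O 2/3 ok
(3,1)O 2/2 ok
(4,0)X 1/3 unhappy
(4,1)O 1/3 unhappy
(4,3)O 0/0 ok
(5,0)X 2/2 ok
(5,1)X 2/3 ok
(6,1)X 1/1 ok
(6,3)X 0/0 ok
Unsatisfied: (0,0), (1,0), (1,1), (2,0), (4,0), (4,1) — 6 in total.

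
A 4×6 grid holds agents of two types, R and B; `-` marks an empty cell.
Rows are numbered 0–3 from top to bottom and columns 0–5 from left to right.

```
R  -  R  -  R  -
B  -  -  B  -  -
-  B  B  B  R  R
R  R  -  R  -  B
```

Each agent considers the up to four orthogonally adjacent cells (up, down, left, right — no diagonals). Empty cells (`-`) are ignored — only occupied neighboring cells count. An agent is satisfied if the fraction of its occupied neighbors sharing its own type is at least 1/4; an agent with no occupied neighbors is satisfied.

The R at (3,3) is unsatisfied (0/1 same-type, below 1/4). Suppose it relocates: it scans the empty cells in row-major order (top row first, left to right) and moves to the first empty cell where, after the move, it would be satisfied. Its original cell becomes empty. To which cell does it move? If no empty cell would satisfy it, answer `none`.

Vacating (3,3). Empty cells in order:
  (0,1): 2/2 same-type → satisfied — stop here.

(0,1)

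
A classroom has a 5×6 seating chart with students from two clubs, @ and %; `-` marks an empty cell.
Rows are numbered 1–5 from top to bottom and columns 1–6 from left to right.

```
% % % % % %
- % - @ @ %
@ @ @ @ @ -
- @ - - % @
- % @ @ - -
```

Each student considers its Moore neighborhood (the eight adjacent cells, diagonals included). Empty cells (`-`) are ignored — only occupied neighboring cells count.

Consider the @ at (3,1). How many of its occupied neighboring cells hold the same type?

2

Occupied neighbors of (3,1): (2,2)=%, (3,2)=@, (4,2)=@.
Same type (@): 2 of 3.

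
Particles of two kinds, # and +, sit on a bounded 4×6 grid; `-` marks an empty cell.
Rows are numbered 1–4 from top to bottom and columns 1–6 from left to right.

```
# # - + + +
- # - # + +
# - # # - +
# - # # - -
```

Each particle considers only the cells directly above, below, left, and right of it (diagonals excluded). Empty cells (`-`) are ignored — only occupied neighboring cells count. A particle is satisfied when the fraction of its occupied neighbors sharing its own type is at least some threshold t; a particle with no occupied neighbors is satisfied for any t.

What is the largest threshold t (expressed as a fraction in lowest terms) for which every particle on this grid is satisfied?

Row 1: (1,1)# 1/1 · (1,2)# 2/2 · (1,4)+ 1/2 · (1,5)+ 3/3 · (1,6)+ 2/2
Row 2: (2,2)# 1/1 · (2,4)# 1/3 · (2,5)+ 2/3 · (2,6)+ 3/3
Row 3: (3,1)# 1/1 · (3,3)# 2/2 · (3,4)# 3/3 · (3,6)+ 1/1
Row 4: (4,1)# 1/1 · (4,3)# 2/2 · (4,4)# 2/2
The smallest same-type fraction is 1/3 at (2,4), which reduces to 1/3. Any threshold above that leaves this particle unsatisfied.

1/3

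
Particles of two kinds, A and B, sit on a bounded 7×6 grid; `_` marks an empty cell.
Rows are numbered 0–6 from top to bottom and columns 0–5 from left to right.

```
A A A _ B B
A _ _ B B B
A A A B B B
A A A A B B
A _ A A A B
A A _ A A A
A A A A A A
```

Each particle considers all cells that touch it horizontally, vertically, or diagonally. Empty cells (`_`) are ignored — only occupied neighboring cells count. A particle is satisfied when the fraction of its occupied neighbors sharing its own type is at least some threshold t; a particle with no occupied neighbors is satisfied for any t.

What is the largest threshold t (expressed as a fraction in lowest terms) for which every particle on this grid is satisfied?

2/5

Row 0: (0,0)A 2/2 · (0,1)A 3/3 · (0,2)A 1/2 · (0,4)B 4/4 · (0,5)B 3/3
Row 1: (1,0)A 4/4 · (1,3)B 4/6 · (1,4)B 7/7 · (1,5)B 5/5
Row 2: (2,0)A 4/4 · (2,1)A 6/6 · (2,2)A 4/6 · (2,3)B 4/7 · (2,4)B 7/8 · (2,5)B 5/5
Row 3: (3,0)A 4/4 · (3,1)A 7/7 · (3,2)A 6/7 · (3,3)A 5/8 · (3,4)B 5/8 · (3,5)B 4/5
Row 4: (4,0)A 4/4 · (4,2)A 6/6 · (4,3)A 6/7 · (4,4)A 5/8 · (4,5)B 2/5
Row 5: (5,0)A 4/4 · (5,1)A 6/6 · (5,3)A 7/7 · (5,4)A 7/8 · (5,5)A 4/5
Row 6: (6,0)A 3/3 · (6,1)A 4/4 · (6,2)A 4/4 · (6,3)A 4/4 · (6,4)A 5/5 · (6,5)A 3/3
The smallest same-type fraction is 2/5 at (4,5), which reduces to 2/5. Any threshold above that leaves this particle unsatisfied.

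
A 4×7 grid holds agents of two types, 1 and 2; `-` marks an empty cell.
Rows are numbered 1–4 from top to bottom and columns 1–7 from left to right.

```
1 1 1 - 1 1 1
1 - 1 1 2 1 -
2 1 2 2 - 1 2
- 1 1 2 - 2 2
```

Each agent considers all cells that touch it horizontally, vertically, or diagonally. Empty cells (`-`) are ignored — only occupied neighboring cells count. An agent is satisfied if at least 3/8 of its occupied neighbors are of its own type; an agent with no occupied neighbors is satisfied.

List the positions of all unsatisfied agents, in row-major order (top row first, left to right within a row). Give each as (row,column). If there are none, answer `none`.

(1,1)1 2/2 ok
(1,2)1 4/4 ok
(1,3)1 3/3 ok
(1,5)1 3/4 ok
(1,6)1 3/4 ok
(1,7)1 2/2 ok
(2,1)1 3/4 ok
(2,3)1 4/6 ok
(2,4)1 3/6 ok
(2,5)2 1/6 unhappy
(2,6)1 4/6 ok
(3,1)2 0/3 unhappy
(3,2)1 4/6 ok
(3,3)2 2/7 unhappy
(3,4)2 3/6 ok
(3,6)1 1/5 unhappy
(3,7)2 2/4 ok
(4,2)1 2/4 ok
(4,3)1 2/5 ok
(4,4)2 2/3 ok
(4,6)2 2/3 ok
(4,7)2 2/3 ok

(2,5), (3,1), (3,3), (3,6)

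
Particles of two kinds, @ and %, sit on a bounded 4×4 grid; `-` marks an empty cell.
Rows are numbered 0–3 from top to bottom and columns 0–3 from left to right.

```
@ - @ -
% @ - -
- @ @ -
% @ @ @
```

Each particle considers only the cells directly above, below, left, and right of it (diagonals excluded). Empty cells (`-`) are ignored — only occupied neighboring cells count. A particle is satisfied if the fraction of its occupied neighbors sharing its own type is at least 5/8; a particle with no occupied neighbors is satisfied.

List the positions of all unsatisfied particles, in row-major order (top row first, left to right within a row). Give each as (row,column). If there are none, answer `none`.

(0,0), (1,0), (1,1), (3,0)

Row 0: (0,0)@ 0/1 ✗ · (0,2)@ 0/0 ✓
Row 1: (1,0)% 0/2 ✗ · (1,1)@ 1/2 ✗
Row 2: (2,1)@ 3/3 ✓ · (2,2)@ 2/2 ✓
Row 3: (3,0)% 0/1 ✗ · (3,1)@ 2/3 ✓ · (3,2)@ 3/3 ✓ · (3,3)@ 1/1 ✓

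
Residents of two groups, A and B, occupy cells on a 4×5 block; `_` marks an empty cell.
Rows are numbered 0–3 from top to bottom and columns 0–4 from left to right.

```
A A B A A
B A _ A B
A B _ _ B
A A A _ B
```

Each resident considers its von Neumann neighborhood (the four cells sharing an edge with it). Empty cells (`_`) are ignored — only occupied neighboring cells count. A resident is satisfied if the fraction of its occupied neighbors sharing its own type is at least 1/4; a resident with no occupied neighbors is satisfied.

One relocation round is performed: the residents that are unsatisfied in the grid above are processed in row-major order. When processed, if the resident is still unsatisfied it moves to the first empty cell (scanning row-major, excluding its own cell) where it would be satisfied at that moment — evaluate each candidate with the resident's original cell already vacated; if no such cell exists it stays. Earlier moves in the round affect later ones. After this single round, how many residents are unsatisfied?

Initially unsatisfied (in order): (0,2), (1,0), (2,1).
  (0,2) → (2,2).
  (1,0) → (1,2).
  (2,1): now satisfied by earlier moves; stays.
Resulting grid:
A A _ A A
_ A B A B
A B B _ B
A A A _ B
All satisfied now.

0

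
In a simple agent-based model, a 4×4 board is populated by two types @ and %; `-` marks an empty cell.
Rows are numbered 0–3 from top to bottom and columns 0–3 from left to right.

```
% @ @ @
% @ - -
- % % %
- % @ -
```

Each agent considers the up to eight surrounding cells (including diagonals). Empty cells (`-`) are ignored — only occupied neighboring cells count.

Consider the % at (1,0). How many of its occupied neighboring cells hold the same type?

Occupied neighbors of (1,0): (0,0)=%, (0,1)=@, (1,1)=@, (2,1)=%.
Same type (%): 2 of 4.

2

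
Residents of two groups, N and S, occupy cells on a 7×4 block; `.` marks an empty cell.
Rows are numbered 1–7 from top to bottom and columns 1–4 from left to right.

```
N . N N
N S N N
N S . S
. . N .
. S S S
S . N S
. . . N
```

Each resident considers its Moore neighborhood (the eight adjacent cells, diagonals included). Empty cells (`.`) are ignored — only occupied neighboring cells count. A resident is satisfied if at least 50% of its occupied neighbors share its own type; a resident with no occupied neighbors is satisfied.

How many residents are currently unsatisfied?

6

Row 1: (1,1)N 1/2 ok · (1,3)N 3/4 ok · (1,4)N 3/3 ok
Row 2: (2,1)N 2/4 ok · (2,2)S 1/6 unhappy · (2,3)N 3/6 ok · (2,4)N 3/4 ok
Row 3: (3,1)N 1/3 unhappy · (3,2)S 1/5 unhappy · (3,4)S 0/3 unhappy
Row 4: (4,3)N 0/5 unhappy
Row 5: (5,2)S 2/4 ok · (5,3)S 3/5 ok · (5,4)S 2/4 ok
Row 6: (6,1)S 1/1 ok · (6,3)N 1/5 unhappy · (6,4)S 2/4 ok
Row 7: (7,4)N 1/2 ok
Unsatisfied: (2,2), (3,1), (3,2), (3,4), (4,3), (6,3) — 6 in total.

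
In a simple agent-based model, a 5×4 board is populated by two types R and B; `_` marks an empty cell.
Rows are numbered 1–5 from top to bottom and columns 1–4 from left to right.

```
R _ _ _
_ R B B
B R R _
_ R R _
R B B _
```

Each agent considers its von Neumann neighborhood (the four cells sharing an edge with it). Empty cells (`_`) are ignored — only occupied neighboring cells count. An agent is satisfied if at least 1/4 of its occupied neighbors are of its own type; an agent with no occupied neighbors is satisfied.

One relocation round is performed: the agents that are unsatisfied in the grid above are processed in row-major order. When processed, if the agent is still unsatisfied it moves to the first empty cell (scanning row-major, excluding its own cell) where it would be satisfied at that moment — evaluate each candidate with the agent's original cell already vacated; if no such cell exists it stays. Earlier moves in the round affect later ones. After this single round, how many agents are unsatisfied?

0

Initially unsatisfied (in order): (3,1), (5,1).
  (3,1) → (1,3).
  (5,1) → (1,2).
Resulting grid:
R R B _
_ R B B
_ R R _
_ R R _
_ B B _
All satisfied now.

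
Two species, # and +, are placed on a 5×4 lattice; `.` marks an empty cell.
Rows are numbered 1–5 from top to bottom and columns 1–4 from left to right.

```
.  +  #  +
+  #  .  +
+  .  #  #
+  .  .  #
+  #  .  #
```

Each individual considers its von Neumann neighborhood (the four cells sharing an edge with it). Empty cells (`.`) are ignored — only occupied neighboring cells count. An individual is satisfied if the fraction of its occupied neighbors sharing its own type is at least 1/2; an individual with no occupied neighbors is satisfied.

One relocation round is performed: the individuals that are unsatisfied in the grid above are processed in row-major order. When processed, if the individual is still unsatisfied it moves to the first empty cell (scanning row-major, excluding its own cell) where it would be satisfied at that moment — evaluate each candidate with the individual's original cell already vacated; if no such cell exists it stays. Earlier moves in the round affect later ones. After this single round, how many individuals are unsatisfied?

0

Initially unsatisfied (in order): (1,2), (1,3), (2,2), (5,2).
  (1,2) → (1,1).
  (1,3) → (1,2).
  (2,2): now satisfied by earlier moves; stays.
  (5,2) → (1,3).
Resulting grid:
+ # # +
+ # . +
+ . # #
+ . . #
+ . . #
All satisfied now.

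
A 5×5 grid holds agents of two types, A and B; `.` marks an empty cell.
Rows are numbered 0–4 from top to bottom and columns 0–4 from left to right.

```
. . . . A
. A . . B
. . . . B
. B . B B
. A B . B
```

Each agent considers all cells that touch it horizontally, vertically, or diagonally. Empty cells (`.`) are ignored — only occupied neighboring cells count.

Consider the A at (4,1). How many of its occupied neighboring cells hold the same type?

Occupied neighbors of (4,1): (3,1)=B, (4,2)=B.
Same type (A): 0 of 2.

0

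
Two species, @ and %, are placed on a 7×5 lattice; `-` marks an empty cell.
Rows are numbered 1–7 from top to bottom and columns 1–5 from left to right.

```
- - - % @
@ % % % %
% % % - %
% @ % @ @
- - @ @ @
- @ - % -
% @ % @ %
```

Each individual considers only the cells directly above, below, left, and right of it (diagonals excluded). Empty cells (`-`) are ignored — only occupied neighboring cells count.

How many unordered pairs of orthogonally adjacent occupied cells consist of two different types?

Scan each occupied cell's neighbors to the right and below so each pair is counted once.
From row 1: 2 unlike of 3 pairs (running 2/3).
From row 2: 2 unlike of 8 pairs (running 4/11).
From row 3: 2 unlike of 6 pairs (running 6/17).
From row 4: 4 unlike of 7 pairs (running 10/24).
From row 5: 1 unlike of 3 pairs (running 11/27).
From row 6: 1 unlike of 2 pairs (running 12/29).
From row 7: 4 unlike of 4 pairs (running 16/33).
Total adjacent occupied pairs: 33; unlike-type pairs: 16.

16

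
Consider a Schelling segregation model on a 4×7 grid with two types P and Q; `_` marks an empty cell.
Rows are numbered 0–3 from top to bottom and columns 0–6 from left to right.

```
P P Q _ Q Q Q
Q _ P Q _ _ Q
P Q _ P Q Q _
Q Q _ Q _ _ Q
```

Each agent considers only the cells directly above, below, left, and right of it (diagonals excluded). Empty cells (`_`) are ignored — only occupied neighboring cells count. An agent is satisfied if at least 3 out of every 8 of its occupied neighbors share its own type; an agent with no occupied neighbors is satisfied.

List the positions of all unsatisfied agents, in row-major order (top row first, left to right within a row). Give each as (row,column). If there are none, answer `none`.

Row 0: (0,0)P 1/2 satisfied · (0,1)P 1/2 satisfied · (0,2)Q 0/2 not · (0,4)Q 1/1 satisfied · (0,5)Q 2/2 satisfied · (0,6)Q 2/2 satisfied
Row 1: (1,0)Q 0/2 not · (1,2)P 0/2 not · (1,3)Q 0/2 not · (1,6)Q 1/1 satisfied
Row 2: (2,0)P 0/3 not · (2,1)Q 1/2 satisfied · (2,3)P 0/3 not · (2,4)Q 1/2 satisfied · (2,5)Q 1/1 satisfied
Row 3: (3,0)Q 1/2 satisfied · (3,1)Q 2/2 satisfied · (3,3)Q 0/1 not · (3,6)Q 0/0 satisfied

(0,2), (1,0), (1,2), (1,3), (2,0), (2,3), (3,3)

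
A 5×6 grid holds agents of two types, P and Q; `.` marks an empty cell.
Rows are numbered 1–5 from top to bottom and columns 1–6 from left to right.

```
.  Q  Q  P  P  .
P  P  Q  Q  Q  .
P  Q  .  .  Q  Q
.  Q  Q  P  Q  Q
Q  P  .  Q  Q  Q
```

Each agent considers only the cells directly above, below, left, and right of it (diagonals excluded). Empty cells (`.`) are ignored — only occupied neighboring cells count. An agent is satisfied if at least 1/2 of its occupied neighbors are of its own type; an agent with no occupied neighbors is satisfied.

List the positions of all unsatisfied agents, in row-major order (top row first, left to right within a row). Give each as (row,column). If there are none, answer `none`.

(1,4), (2,2), (3,2), (4,4), (5,1), (5,2)

(1,2)Q 1/2 ✓
(1,3)Q 2/3 ✓
(1,4)P 1/3 ✗
(1,5)P 1/2 ✓
(2,1)P 2/2 ✓
(2,2)P 1/4 ✗
(2,3)Q 2/3 ✓
(2,4)Q 2/3 ✓
(2,5)Q 2/3 ✓
(3,1)P 1/2 ✓
(3,2)Q 1/3 ✗
(3,5)Q 3/3 ✓
(3,6)Q 2/2 ✓
(4,2)Q 2/3 ✓
(4,3)Q 1/2 ✓
(4,4)P 0/3 ✗
(4,5)Q 3/4 ✓
(4,6)Q 3/3 ✓
(5,1)Q 0/1 ✗
(5,2)P 0/2 ✗
(5,4)Q 1/2 ✓
(5,5)Q 3/3 ✓
(5,6)Q 2/2 ✓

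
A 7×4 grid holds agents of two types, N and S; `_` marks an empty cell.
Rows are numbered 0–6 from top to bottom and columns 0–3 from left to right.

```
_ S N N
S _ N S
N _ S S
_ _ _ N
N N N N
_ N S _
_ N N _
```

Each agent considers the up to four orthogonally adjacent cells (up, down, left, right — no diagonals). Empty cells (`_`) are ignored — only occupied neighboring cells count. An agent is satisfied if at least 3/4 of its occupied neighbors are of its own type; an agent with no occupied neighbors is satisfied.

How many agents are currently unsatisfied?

Row 0: (0,1)S 0/1 unhappy · (0,2)N 2/3 unhappy · (0,3)N 1/2 unhappy
Row 1: (1,0)S 0/1 unhappy · (1,2)N 1/3 unhappy · (1,3)S 1/3 unhappy
Row 2: (2,0)N 0/1 unhappy · (2,2)S 1/2 unhappy · (2,3)S 2/3 unhappy
Row 3: (3,3)N 1/2 unhappy
Row 4: (4,0)N 1/1 ok · (4,1)N 3/3 ok · (4,2)N 2/3 unhappy · (4,3)N 2/2 ok
Row 5: (5,1)N 2/3 unhappy · (5,2)S 0/3 unhappy
Row 6: (6,1)N 2/2 ok · (6,2)N 1/2 unhappy
Unsatisfied: (0,1), (0,2), (0,3), (1,0), (1,2), (1,3), (2,0), (2,2), (2,3), (3,3), (4,2), (5,1), (5,2), (6,2) — 14 in total.

14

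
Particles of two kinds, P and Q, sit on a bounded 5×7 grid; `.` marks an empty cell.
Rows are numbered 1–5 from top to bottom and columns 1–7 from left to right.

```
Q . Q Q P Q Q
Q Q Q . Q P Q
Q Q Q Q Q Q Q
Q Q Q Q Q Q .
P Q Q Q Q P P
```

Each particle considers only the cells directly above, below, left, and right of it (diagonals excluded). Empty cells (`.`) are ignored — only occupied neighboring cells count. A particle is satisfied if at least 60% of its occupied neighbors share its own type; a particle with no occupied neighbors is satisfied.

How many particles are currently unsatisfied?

7

(1,1)Q 1/1 ✓
(1,3)Q 2/2 ✓
(1,4)Q 1/2 ✗
(1,5)P 0/3 ✗
(1,6)Q 1/3 ✗
(1,7)Q 2/2 ✓
(2,1)Q 3/3 ✓
(2,2)Q 3/3 ✓
(2,3)Q 3/3 ✓
(2,5)Q 1/3 ✗
(2,6)P 0/4 ✗
(2,7)Q 2/3 ✓
(3,1)Q 3/3 ✓
(3,2)Q 4/4 ✓
(3,3)Q 4/4 ✓
(3,4)Q 3/3 ✓
(3,5)Q 4/4 ✓
(3,6)Q 3/4 ✓
(3,7)Q 2/2 ✓
(4,1)Q 2/3 ✓
(4,2)Q 4/4 ✓
(4,3)Q 4/4 ✓
(4,4)Q 4/4 ✓
(4,5)Q 4/4 ✓
(4,6)Q 2/3 ✓
(5,1)P 0/2 ✗
(5,2)Q 2/3 ✓
(5,3)Q 3/3 ✓
(5,4)Q 3/3 ✓
(5,5)Q 2/3 ✓
(5,6)P 1/3 ✗
(5,7)P 1/1 ✓
Unsatisfied: (1,4), (1,5), (1,6), (2,5), (2,6), (5,1), (5,6) — 7 in total.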